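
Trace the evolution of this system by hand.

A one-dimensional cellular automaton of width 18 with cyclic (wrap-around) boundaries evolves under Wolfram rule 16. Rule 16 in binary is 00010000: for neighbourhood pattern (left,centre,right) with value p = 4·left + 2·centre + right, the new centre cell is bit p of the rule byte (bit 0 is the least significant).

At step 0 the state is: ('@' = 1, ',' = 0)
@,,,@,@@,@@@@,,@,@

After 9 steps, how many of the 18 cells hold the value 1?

gen 0: @,,,@,@@,@@@@,,@,@
gen 1: ,@,,,,,,,,,,,@,,,,
gen 2: ,,@,,,,,,,,,,,@,,,
gen 3: ,,,@,,,,,,,,,,,@,,
gen 4: ,,,,@,,,,,,,,,,,@,
gen 5: ,,,,,@,,,,,,,,,,,@
gen 6: @,,,,,@,,,,,,,,,,,
gen 7: ,@,,,,,@,,,,,,,,,,
gen 8: ,,@,,,,,@,,,,,,,,,
gen 9: ,,,@,,,,,@,,,,,,,,

2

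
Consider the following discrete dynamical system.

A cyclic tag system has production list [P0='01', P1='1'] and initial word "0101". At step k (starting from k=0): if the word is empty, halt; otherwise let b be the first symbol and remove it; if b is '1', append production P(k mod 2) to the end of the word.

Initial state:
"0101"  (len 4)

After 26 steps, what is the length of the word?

3

t=0: "0101"  (len 4)
t=1: "101"  (len 3)
t=2: "011"  (len 3)
t=3: "11"  (len 2)
t=4: "11"  (len 2)
t=5: "101"  (len 3)
t=6: "011"  (len 3)
t=7: "11"  (len 2)
t=8: "11"  (len 2)
t=9: "101"  (len 3)
t=10: "011"  (len 3)
t=11: "11"  (len 2)
t=12: "11"  (len 2)
t=13: "101"  (len 3)
t=14: "011"  (len 3)
t=15: "11"  (len 2)
t=16: "11"  (len 2)
t=17: "101"  (len 3)
t=18: "011"  (len 3)
t=19: "11"  (len 2)
t=20: "11"  (len 2)
t=21: "101"  (len 3)
t=22: "011"  (len 3)
t=23: "11"  (len 2)
t=24: "11"  (len 2)
t=25: "101"  (len 3)
t=26: "011"  (len 3)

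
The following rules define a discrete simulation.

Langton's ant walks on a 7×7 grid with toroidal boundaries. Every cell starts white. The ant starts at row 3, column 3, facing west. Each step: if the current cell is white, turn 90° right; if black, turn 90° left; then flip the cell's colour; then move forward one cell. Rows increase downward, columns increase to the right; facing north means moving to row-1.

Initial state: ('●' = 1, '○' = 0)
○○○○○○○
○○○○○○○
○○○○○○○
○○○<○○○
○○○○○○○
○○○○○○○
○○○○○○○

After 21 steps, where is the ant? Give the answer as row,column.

gen 0: ○○○○○○○
○○○○○○○
○○○○○○○
○○○<○○○
○○○○○○○
○○○○○○○
○○○○○○○
gen 1: ○○○○○○○
○○○○○○○
○○○^○○○
○○○●○○○
○○○○○○○
○○○○○○○
○○○○○○○
gen 2: ○○○○○○○
○○○○○○○
○○○●>○○
○○○●○○○
○○○○○○○
○○○○○○○
○○○○○○○
gen 3: ○○○○○○○
○○○○○○○
○○○●●○○
○○○●v○○
○○○○○○○
○○○○○○○
○○○○○○○
gen 4: ○○○○○○○
○○○○○○○
○○○●●○○
○○○<●○○
○○○○○○○
○○○○○○○
○○○○○○○
gen 5: ○○○○○○○
○○○○○○○
○○○●●○○
○○○○●○○
○○○v○○○
○○○○○○○
○○○○○○○
gen 6: ○○○○○○○
○○○○○○○
○○○●●○○
○○○○●○○
○○<●○○○
○○○○○○○
○○○○○○○
gen 7: ○○○○○○○
○○○○○○○
○○○●●○○
○○^○●○○
○○●●○○○
○○○○○○○
○○○○○○○
gen 8: ○○○○○○○
○○○○○○○
○○○●●○○
○○●>●○○
○○●●○○○
○○○○○○○
○○○○○○○
gen 9: ○○○○○○○
○○○○○○○
○○○●●○○
○○●●●○○
○○●v○○○
○○○○○○○
○○○○○○○
gen 10: ○○○○○○○
○○○○○○○
○○○●●○○
○○●●●○○
○○●○>○○
○○○○○○○
○○○○○○○
gen 11: ○○○○○○○
○○○○○○○
○○○●●○○
○○●●●○○
○○●○●○○
○○○○v○○
○○○○○○○
gen 12: ○○○○○○○
○○○○○○○
○○○●●○○
○○●●●○○
○○●○●○○
○○○<●○○
○○○○○○○
gen 13: ○○○○○○○
○○○○○○○
○○○●●○○
○○●●●○○
○○●^●○○
○○○●●○○
○○○○○○○
gen 14: ○○○○○○○
○○○○○○○
○○○●●○○
○○●●●○○
○○●●>○○
○○○●●○○
○○○○○○○
gen 15: ○○○○○○○
○○○○○○○
○○○●●○○
○○●●^○○
○○●●○○○
○○○●●○○
○○○○○○○
gen 16: ○○○○○○○
○○○○○○○
○○○●●○○
○○●<○○○
○○●●○○○
○○○●●○○
○○○○○○○
gen 17: ○○○○○○○
○○○○○○○
○○○●●○○
○○●○○○○
○○●v○○○
○○○●●○○
○○○○○○○
gen 18: ○○○○○○○
○○○○○○○
○○○●●○○
○○●○○○○
○○●○>○○
○○○●●○○
○○○○○○○
gen 19: ○○○○○○○
○○○○○○○
○○○●●○○
○○●○○○○
○○●○●○○
○○○●v○○
○○○○○○○
gen 20: ○○○○○○○
○○○○○○○
○○○●●○○
○○●○○○○
○○●○●○○
○○○●○>○
○○○○○○○
gen 21: ○○○○○○○
○○○○○○○
○○○●●○○
○○●○○○○
○○●○●○○
○○○●○●○
○○○○○v○

6,5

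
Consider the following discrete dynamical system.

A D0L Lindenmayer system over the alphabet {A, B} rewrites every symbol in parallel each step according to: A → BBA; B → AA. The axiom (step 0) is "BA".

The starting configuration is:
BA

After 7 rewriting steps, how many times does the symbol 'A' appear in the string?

t=0: BA
t=1: AABBA
t=2: BBABBAAAAABBA
t=3: AAAABBAAAAABBABBABBABBABBAAAAABBA
t=4: BBABBABBABBAAAAABBABBABBABBABBAAAAABBAAAAABBAAAAABBAAAAABBAAAAABBABBABBABBABBAAAAABBA
t=5: AAAABBAAAAABBAAAAABBAAAAABBABBABBABBABBAAAAABBAAAAABBAAAAA…ABBAAAAABBAAAAABBAAAAABBAAAAABBAAAAABBABBABBABBABBAAAAABBA  (len 217)
t=6: BBABBABBABBAAAAABBABBABBABBABBAAAAABBABBABBABBABBAAAAABBAB…ABBAAAAABBAAAAABBAAAAABBAAAAABBAAAAABBABBABBABBABBAAAAABBA  (len 557)
t=7: AAAABBAAAAABBAAAAABBAAAAABBABBABBABBABBAAAAABBAAAAABBAAAAA…ABBAAAAABBAAAAABBAAAAABBAAAAABBAAAAABBABBABBABBABBAAAAABBA  (len 1425)

803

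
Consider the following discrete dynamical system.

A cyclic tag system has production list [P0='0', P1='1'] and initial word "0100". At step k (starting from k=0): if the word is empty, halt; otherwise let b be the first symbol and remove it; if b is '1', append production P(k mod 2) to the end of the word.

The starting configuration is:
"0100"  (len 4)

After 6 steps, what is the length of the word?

gen 0: "0100"  (len 4)
gen 1: "100"  (len 3)
gen 2: "001"  (len 3)
gen 3: "01"  (len 2)
gen 4: "1"  (len 1)
gen 5: "0"  (len 1)
gen 6: (halted — word empty)

0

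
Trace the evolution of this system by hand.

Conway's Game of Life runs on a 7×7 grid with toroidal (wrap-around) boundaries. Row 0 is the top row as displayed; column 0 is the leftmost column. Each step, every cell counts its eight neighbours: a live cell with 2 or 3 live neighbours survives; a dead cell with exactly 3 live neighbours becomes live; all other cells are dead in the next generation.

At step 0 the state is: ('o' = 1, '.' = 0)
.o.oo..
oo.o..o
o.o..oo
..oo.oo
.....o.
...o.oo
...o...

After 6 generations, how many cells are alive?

0) .o.oo..
oo.o..o
o.o..oo
..oo.oo
.....o.
...o.oo
...o...
1) .o.oo..
...o...
.......
oooo...
..oo...
.....oo
...o.o.
2) ...o...
..ooo..
.o.o...
.o.o...
o..oo.o
..oo.oo
..oo.oo
3) .....o.
....o..
.o.....
.o.o...
oo....o
.o.....
.....oo
4) ....ooo
.......
..o....
.o.....
.o.....
.o...o.
.....oo
5) ....o.o
.....o.
.......
.oo....
ooo....
o....oo
o......
6) .....oo
.....o.
.......
o.o....
..o....
.......
o......

7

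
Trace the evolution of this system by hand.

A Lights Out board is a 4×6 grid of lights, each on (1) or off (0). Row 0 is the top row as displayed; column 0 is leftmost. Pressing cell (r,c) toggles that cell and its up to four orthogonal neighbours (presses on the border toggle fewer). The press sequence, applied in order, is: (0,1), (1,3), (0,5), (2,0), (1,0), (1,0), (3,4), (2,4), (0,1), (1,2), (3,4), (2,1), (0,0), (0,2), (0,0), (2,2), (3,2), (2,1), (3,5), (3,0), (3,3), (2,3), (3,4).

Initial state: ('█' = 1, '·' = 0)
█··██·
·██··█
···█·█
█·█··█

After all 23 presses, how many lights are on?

11

[0] █··██·
·██··█
···█·█
█·█··█
[1] ·████·
··█··█
···█·█
█·█··█
[2] ·██·█·
···███
·····█
█·█··█
[3] ·██··█
···██·
·····█
█·█··█
[4] ·██··█
█··██·
██···█
··█··█
[5] ███··█
·█·██·
·█···█
··█··█
[6] ·██··█
█··██·
██···█
··█··█
[7] ·██··█
█··██·
██··██
··███·
[8] ·██··█
█··█··
██·█··
··██··
[9] █····█
██·█··
██·█··
··██··
[10] █·█··█
█·█···
████··
··██··
[11] █·█··█
█·█···
█████·
··█·██
[12] █·█··█
███···
···██·
·██·██
[13] ·██··█
·██···
···██·
·██·██
[14] ···█·█
·█····
···██·
·██·██
[15] ██·█·█
██····
···██·
·██·██
[16] ██·█·█
███···
·██·█·
·█··██
[17] ██·█·█
███···
·█··█·
··████
[18] ██·█·█
█·█···
█·█·█·
·█████
[19] ██·█·█
█·█···
█·█·██
·███··
[20] ██·█·█
█·█···
··█·██
█·██··
[21] ██·█·█
█·█···
··████
█···█·
[22] ██·█·█
█·██··
·····█
█··██·
[23] ██·█·█
█·██··
····██
█····█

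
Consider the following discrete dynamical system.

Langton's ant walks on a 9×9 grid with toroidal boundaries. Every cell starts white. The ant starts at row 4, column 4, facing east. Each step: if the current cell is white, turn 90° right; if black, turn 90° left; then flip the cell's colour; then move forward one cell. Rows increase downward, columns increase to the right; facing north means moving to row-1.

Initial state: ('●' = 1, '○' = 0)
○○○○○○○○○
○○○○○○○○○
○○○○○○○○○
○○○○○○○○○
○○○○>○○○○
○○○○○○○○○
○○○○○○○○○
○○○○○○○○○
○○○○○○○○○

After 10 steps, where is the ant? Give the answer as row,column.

k=0  ○○○○○○○○○
○○○○○○○○○
○○○○○○○○○
○○○○○○○○○
○○○○>○○○○
○○○○○○○○○
○○○○○○○○○
○○○○○○○○○
○○○○○○○○○
k=1  ○○○○○○○○○
○○○○○○○○○
○○○○○○○○○
○○○○○○○○○
○○○○●○○○○
○○○○v○○○○
○○○○○○○○○
○○○○○○○○○
○○○○○○○○○
k=2  ○○○○○○○○○
○○○○○○○○○
○○○○○○○○○
○○○○○○○○○
○○○○●○○○○
○○○<●○○○○
○○○○○○○○○
○○○○○○○○○
○○○○○○○○○
k=3  ○○○○○○○○○
○○○○○○○○○
○○○○○○○○○
○○○○○○○○○
○○○^●○○○○
○○○●●○○○○
○○○○○○○○○
○○○○○○○○○
○○○○○○○○○
k=4  ○○○○○○○○○
○○○○○○○○○
○○○○○○○○○
○○○○○○○○○
○○○●>○○○○
○○○●●○○○○
○○○○○○○○○
○○○○○○○○○
○○○○○○○○○
k=5  ○○○○○○○○○
○○○○○○○○○
○○○○○○○○○
○○○○^○○○○
○○○●○○○○○
○○○●●○○○○
○○○○○○○○○
○○○○○○○○○
○○○○○○○○○
k=6  ○○○○○○○○○
○○○○○○○○○
○○○○○○○○○
○○○○●>○○○
○○○●○○○○○
○○○●●○○○○
○○○○○○○○○
○○○○○○○○○
○○○○○○○○○
k=7  ○○○○○○○○○
○○○○○○○○○
○○○○○○○○○
○○○○●●○○○
○○○●○v○○○
○○○●●○○○○
○○○○○○○○○
○○○○○○○○○
○○○○○○○○○
k=8  ○○○○○○○○○
○○○○○○○○○
○○○○○○○○○
○○○○●●○○○
○○○●<●○○○
○○○●●○○○○
○○○○○○○○○
○○○○○○○○○
○○○○○○○○○
k=9  ○○○○○○○○○
○○○○○○○○○
○○○○○○○○○
○○○○^●○○○
○○○●●●○○○
○○○●●○○○○
○○○○○○○○○
○○○○○○○○○
○○○○○○○○○
k=10  ○○○○○○○○○
○○○○○○○○○
○○○○○○○○○
○○○<○●○○○
○○○●●●○○○
○○○●●○○○○
○○○○○○○○○
○○○○○○○○○
○○○○○○○○○

3,3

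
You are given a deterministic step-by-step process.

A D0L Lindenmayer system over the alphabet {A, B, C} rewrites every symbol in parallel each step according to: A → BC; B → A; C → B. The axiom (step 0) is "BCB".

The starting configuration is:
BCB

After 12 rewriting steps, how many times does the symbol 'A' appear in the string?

t=0: BCB
t=1: ABA
t=2: BCABC
t=3: ABBCAB
t=4: BCAABBCA
t=5: ABBCBCAABBC
t=6: BCAABABBCBCAAB
t=7: ABBCBCABCAABABBCBCA
t=8: BCAABABBCABBCBCABCAABABBC
t=9: ABBCBCABCAABBCAABABBCABBCBCABCAAB
t=10: BCAABABBCABBCBCAABBCBCABCAABBCAABABBCABBCBCA
t=11: ABBCBCABCAABBCAABABBCBCAABABBCABBCBCAABBCBCABCAABBCAABABBC
t=12: BCAABABBCABBCBCAABBCBCABCAABABBCBCABCAABBCAABABBCBCAABABBCABBCBCAABBCBCABCAAB

25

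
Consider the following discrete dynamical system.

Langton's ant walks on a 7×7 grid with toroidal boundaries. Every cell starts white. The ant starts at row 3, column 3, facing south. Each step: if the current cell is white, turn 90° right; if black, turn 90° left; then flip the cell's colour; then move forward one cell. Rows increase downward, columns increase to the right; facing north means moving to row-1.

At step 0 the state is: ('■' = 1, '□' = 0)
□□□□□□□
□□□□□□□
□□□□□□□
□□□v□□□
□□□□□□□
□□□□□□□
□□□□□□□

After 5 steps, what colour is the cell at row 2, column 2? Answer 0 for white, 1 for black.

0) □□□□□□□
□□□□□□□
□□□□□□□
□□□v□□□
□□□□□□□
□□□□□□□
□□□□□□□
1) □□□□□□□
□□□□□□□
□□□□□□□
□□<■□□□
□□□□□□□
□□□□□□□
□□□□□□□
2) □□□□□□□
□□□□□□□
□□^□□□□
□□■■□□□
□□□□□□□
□□□□□□□
□□□□□□□
3) □□□□□□□
□□□□□□□
□□■>□□□
□□■■□□□
□□□□□□□
□□□□□□□
□□□□□□□
4) □□□□□□□
□□□□□□□
□□■■□□□
□□■v□□□
□□□□□□□
□□□□□□□
□□□□□□□
5) □□□□□□□
□□□□□□□
□□■■□□□
□□■□>□□
□□□□□□□
□□□□□□□
□□□□□□□

1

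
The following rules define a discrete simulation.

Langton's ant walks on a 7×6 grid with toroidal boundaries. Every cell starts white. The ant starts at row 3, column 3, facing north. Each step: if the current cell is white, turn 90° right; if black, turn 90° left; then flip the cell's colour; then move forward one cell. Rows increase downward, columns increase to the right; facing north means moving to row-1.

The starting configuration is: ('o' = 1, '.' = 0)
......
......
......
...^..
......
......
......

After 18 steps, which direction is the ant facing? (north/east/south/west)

[0] ......
......
......
...^..
......
......
......
[1] ......
......
......
...o>.
......
......
......
[2] ......
......
......
...oo.
....v.
......
......
[3] ......
......
......
...oo.
...<o.
......
......
[4] ......
......
......
...^o.
...oo.
......
......
[5] ......
......
......
..<.o.
...oo.
......
......
[6] ......
......
..^...
..o.o.
...oo.
......
......
[7] ......
......
..o>..
..o.o.
...oo.
......
......
[8] ......
......
..oo..
..ovo.
...oo.
......
......
[9] ......
......
..oo..
..<oo.
...oo.
......
......
[10] ......
......
..oo..
...oo.
..voo.
......
......
[11] ......
......
..oo..
...oo.
.<ooo.
......
......
[12] ......
......
..oo..
.^.oo.
.oooo.
......
......
[13] ......
......
..oo..
.o>oo.
.oooo.
......
......
[14] ......
......
..oo..
.oooo.
.ovoo.
......
......
[15] ......
......
..oo..
.oooo.
.o.>o.
......
......
[16] ......
......
..oo..
.oo^o.
.o..o.
......
......
[17] ......
......
..oo..
.o<.o.
.o..o.
......
......
[18] ......
......
..oo..
.o..o.
.ov.o.
......
......

south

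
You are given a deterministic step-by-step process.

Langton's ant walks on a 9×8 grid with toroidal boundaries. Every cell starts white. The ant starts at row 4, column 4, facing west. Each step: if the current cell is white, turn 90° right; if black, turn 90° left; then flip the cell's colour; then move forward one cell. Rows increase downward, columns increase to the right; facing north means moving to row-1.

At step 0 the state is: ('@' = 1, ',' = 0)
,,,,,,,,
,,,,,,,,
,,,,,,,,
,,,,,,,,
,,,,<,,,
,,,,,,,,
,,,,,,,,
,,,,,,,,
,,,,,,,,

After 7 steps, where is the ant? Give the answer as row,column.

4,3

0) ,,,,,,,,
,,,,,,,,
,,,,,,,,
,,,,,,,,
,,,,<,,,
,,,,,,,,
,,,,,,,,
,,,,,,,,
,,,,,,,,
1) ,,,,,,,,
,,,,,,,,
,,,,,,,,
,,,,^,,,
,,,,@,,,
,,,,,,,,
,,,,,,,,
,,,,,,,,
,,,,,,,,
2) ,,,,,,,,
,,,,,,,,
,,,,,,,,
,,,,@>,,
,,,,@,,,
,,,,,,,,
,,,,,,,,
,,,,,,,,
,,,,,,,,
3) ,,,,,,,,
,,,,,,,,
,,,,,,,,
,,,,@@,,
,,,,@v,,
,,,,,,,,
,,,,,,,,
,,,,,,,,
,,,,,,,,
4) ,,,,,,,,
,,,,,,,,
,,,,,,,,
,,,,@@,,
,,,,<@,,
,,,,,,,,
,,,,,,,,
,,,,,,,,
,,,,,,,,
5) ,,,,,,,,
,,,,,,,,
,,,,,,,,
,,,,@@,,
,,,,,@,,
,,,,v,,,
,,,,,,,,
,,,,,,,,
,,,,,,,,
6) ,,,,,,,,
,,,,,,,,
,,,,,,,,
,,,,@@,,
,,,,,@,,
,,,<@,,,
,,,,,,,,
,,,,,,,,
,,,,,,,,
7) ,,,,,,,,
,,,,,,,,
,,,,,,,,
,,,,@@,,
,,,^,@,,
,,,@@,,,
,,,,,,,,
,,,,,,,,
,,,,,,,,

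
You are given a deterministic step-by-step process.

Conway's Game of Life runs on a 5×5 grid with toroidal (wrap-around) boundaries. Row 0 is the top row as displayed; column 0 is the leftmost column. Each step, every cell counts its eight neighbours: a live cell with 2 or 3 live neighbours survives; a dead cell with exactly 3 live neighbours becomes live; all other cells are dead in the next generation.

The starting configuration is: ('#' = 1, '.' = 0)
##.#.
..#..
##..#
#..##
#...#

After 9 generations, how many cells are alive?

10

0) ##.#.
..#..
##..#
#..##
#...#
1) ####.
..##.
.##..
...#.
..#..
2) ....#
#...#
.#...
.#.#.
....#
3) ...##
#...#
.##.#
#.#..
#..##
4) .....
.##..
..#.#
..#..
###..
5) #....
.###.
..#..
#.#..
.##..
6) #..#.
.###.
.....
..##.
#.#..
7) #..#.
.####
.#...
.###.
..#..
8) #....
.#.##
....#
.#.#.
....#
9) #..#.
...##
....#
#..##
#...#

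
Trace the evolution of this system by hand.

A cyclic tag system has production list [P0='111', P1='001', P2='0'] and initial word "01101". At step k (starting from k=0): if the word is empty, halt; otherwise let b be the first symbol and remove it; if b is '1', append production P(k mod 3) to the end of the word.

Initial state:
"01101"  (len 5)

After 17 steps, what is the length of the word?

0

0) "01101"  (len 5)
1) "1101"  (len 4)
2) "101001"  (len 6)
3) "010010"  (len 6)
4) "10010"  (len 5)
5) "0010001"  (len 7)
6) "010001"  (len 6)
7) "10001"  (len 5)
8) "0001001"  (len 7)
9) "001001"  (len 6)
10) "01001"  (len 5)
11) "1001"  (len 4)
12) "0010"  (len 4)
13) "010"  (len 3)
14) "10"  (len 2)
15) "00"  (len 2)
16) "0"  (len 1)
17) (halted — word empty)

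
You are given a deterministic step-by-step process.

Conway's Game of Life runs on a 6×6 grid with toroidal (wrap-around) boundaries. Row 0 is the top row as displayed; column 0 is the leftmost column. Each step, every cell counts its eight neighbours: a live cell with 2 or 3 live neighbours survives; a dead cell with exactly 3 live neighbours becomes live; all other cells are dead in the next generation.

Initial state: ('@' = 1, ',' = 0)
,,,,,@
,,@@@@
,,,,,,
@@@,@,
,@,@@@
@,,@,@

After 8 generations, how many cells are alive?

gen 0: ,,,,,@
,,@@@@
,,,,,,
@@@,@,
,@,@@@
@,,@,@
gen 1: ,,@,,,
,,,@@@
@,,,,,
@@@,@,
,,,,,,
,,@@,,
gen 2: ,,@,,,
,,,@@@
@,@,,,
@@,,,@
,,,,,,
,,@@,,
gen 3: ,,@,,,
,@@@@@
,,@@,,
@@,,,@
@@@,,,
,,@@,,
gen 4: ,,,,,,
,@,,@,
,,,,,,
,,,@,@
,,,@,@
,,,@,,
gen 5: ,,,,,,
,,,,,,
,,,,@,
,,,,,,
,,@@,,
,,,,@,
gen 6: ,,,,,,
,,,,,,
,,,,,,
,,,@,,
,,,@,,
,,,@,,
gen 7: ,,,,,,
,,,,,,
,,,,,,
,,,,,,
,,@@@,
,,,,,,
gen 8: ,,,,,,
,,,,,,
,,,,,,
,,,@,,
,,,@,,
,,,@,,

3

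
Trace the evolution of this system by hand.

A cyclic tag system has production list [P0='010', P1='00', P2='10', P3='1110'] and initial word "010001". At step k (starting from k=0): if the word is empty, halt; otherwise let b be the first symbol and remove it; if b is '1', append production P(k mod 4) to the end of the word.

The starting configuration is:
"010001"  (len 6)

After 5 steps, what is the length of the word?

t=0: "010001"  (len 6)
t=1: "10001"  (len 5)
t=2: "000100"  (len 6)
t=3: "00100"  (len 5)
t=4: "0100"  (len 4)
t=5: "100"  (len 3)

3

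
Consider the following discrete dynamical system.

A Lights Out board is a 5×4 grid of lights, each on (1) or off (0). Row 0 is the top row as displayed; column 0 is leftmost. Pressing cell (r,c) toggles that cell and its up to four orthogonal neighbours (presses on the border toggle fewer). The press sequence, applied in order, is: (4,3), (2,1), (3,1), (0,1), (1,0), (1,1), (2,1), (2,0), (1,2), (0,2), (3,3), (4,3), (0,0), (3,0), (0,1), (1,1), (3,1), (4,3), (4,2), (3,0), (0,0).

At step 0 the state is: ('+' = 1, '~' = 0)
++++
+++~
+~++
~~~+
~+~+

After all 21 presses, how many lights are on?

9

[0] ++++
+++~
+~++
~~~+
~+~+
[1] ++++
+++~
+~++
~~~~
~++~
[2] ++++
+~+~
~+~+
~+~~
~++~
[3] ++++
+~+~
~~~+
+~+~
~~+~
[4] ~~~+
+++~
~~~+
+~+~
~~+~
[5] +~~+
~~+~
+~~+
+~+~
~~+~
[6] ++~+
++~~
++~+
+~+~
~~+~
[7] ++~+
+~~~
~~++
+++~
~~+~
[8] ++~+
~~~~
++++
~++~
~~+~
[9] ++++
~+++
++~+
~++~
~~+~
[10] +~~~
~+~+
++~+
~++~
~~+~
[11] +~~~
~+~+
++~~
~+~+
~~++
[12] +~~~
~+~+
++~~
~+~~
~~~~
[13] ~+~~
++~+
++~~
~+~~
~~~~
[14] ~+~~
++~+
~+~~
+~~~
+~~~
[15] +~+~
+~~+
~+~~
+~~~
+~~~
[16] +++~
~+++
~~~~
+~~~
+~~~
[17] +++~
~+++
~+~~
~++~
++~~
[18] +++~
~+++
~+~~
~+++
++++
[19] +++~
~+++
~+~~
~+~+
+~~~
[20] +++~
~+++
++~~
+~~+
~~~~
[21] ~~+~
++++
++~~
+~~+
~~~~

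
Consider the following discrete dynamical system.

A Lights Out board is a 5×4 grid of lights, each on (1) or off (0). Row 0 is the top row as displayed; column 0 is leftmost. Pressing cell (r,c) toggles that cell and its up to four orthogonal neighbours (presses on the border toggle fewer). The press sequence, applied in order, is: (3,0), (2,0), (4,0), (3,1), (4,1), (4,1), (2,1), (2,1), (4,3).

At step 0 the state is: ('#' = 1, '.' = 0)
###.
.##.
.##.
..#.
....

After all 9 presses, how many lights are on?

step 0: ###.
.##.
.##.
..#.
....
step 1: ###.
.##.
###.
###.
#...
step 2: ###.
###.
..#.
.##.
#...
step 3: ###.
###.
..#.
###.
.#..
step 4: ###.
###.
.##.
....
....
step 5: ###.
###.
.##.
.#..
###.
step 6: ###.
###.
.##.
....
....
step 7: ###.
#.#.
#...
.#..
....
step 8: ###.
###.
.##.
....
....
step 9: ###.
###.
.##.
...#
..##

11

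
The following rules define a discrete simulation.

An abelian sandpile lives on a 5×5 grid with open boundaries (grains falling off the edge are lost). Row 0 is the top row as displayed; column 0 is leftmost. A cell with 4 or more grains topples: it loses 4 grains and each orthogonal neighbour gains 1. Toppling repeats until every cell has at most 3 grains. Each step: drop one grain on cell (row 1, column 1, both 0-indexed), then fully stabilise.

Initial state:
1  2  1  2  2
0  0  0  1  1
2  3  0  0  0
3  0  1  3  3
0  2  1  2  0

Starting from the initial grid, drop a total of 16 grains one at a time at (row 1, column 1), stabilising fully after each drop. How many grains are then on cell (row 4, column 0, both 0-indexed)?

[0] 1  2  1  2  2
0  0  0  1  1
2  3  0  0  0
3  0  1  3  3
0  2  1  2  0
[1] 1  2  1  2  2
0  1  0  1  1
2  3  0  0  0
3  0  1  3  3
0  2  1  2  0
[2] 1  2  1  2  2
0  2  0  1  1
2  3  0  0  0
3  0  1  3  3
0  2  1  2  0
[3] 1  2  1  2  2
0  3  0  1  1
2  3  0  0  0
3  0  1  3  3
0  2  1  2  0
[4] 1  3  1  2  2
1  1  1  1  1
3  0  1  0  0
3  1  1  3  3
0  2  1  2  0
[5] 1  3  1  2  2
1  2  1  1  1
3  0  1  0  0
3  1  1  3  3
0  2  1  2  0
[6] 1  3  1  2  2
1  3  1  1  1
3  0  1  0  0
3  1  1  3  3
0  2  1  2  0
[7] 2  0  2  2  2
2  1  2  1  1
3  1  1  0  0
3  1  1  3  3
0  2  1  2  0
[8] 2  0  2  2  2
2  2  2  1  1
3  1  1  0  0
3  1  1  3  3
0  2  1  2  0
[9] 2  0  2  2  2
2  3  2  1  1
3  1  1  0  0
3  1  1  3  3
0  2  1  2  0
[10] 2  1  2  2  2
3  0  3  1  1
3  2  1  0  0
3  1  1  3  3
0  2  1  2  0
[11] 2  1  2  2  2
3  1  3  1  1
3  2  1  0  0
3  1  1  3  3
0  2  1  2  0
[12] 2  1  2  2  2
3  2  3  1  1
3  2  1  0  0
3  1  1  3  3
0  2  1  2  0
[13] 2  1  2  2  2
3  3  3  1  1
3  2  1  0  0
3  1  1  3  3
0  2  1  2  0
[14] 3  2  3  2  2
1  3  0  2  1
2  0  3  0  0
0  3  1  3  3
1  2  1  2  0
[15] 3  3  3  2  2
2  0  1  2  1
2  1  3  0  0
0  3  1  3  3
1  2  1  2  0
[16] 3  3  3  2  2
2  1  1  2  1
2  1  3  0  0
0  3  1  3  3
1  2  1  2  0

1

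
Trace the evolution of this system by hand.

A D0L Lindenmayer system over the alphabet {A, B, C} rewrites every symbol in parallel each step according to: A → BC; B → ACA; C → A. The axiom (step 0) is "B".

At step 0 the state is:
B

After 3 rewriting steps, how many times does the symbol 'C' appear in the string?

3

k=0  B
k=1  ACA
k=2  BCABC
k=3  ACAABCACAA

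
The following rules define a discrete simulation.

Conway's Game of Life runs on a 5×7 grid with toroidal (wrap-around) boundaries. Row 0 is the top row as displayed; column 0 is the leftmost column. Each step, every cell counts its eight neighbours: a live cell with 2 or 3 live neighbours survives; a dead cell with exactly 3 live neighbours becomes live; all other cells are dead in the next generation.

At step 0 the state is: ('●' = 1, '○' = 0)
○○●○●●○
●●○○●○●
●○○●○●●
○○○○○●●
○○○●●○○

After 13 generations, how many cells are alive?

12

t=0: ○○●○●●○
●●○○●○●
●○○●○●●
○○○○○●●
○○○●●○○
t=1: ●●●○○○●
○●●○○○○
○●○○○○○
●○○●○○○
○○○●○○●
t=2: ○○○●○○●
○○○○○○○
●●○○○○○
●○●○○○○
○○○●○○●
t=3: ○○○○○○○
●○○○○○○
●●○○○○○
●○●○○○●
●○●●○○●
t=4: ●●○○○○●
●●○○○○○
○○○○○○○
○○●●○○○
●○●●○○●
t=5: ○○○○○○○
○●○○○○●
○●●○○○○
○●●●○○○
○○○●○○●
t=6: ●○○○○○○
●●●○○○○
○○○●○○○
●●○●○○○
○○○●○○○
t=7: ●○●○○○○
●●●○○○○
○○○●○○○
○○○●●○○
●●●○○○○
t=8: ○○○●○○●
●○●●○○○
○●○●●○○
○●○●●○○
●○●○○○○
t=9: ●○○●○○●
●●○○○○○
●●○○○○○
●●○○●○○
●●●○●○○
t=10: ○○○●○○●
○○●○○○○
○○●○○○●
○○○●○○●
○○●○●●○
t=11: ○○●●●●○
○○●●○○○
○○●●○○○
○○●●●○●
○○●○●●●
t=12: ○●○○○○●
○●○○○○○
○●○○○○○
○●○○○○●
○●○○○○●
t=13: ○●●○○○○
○●●○○○○
○●●○○○○
○●●○○○○
○●●○○●●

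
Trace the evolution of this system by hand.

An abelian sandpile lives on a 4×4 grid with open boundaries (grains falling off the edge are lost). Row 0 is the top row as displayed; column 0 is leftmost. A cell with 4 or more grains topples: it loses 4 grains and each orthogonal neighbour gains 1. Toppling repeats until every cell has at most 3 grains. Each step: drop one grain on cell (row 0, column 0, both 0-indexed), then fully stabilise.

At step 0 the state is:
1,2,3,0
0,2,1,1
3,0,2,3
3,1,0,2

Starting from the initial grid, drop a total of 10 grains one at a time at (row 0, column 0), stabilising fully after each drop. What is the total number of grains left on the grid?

k=0  1,2,3,0
0,2,1,1
3,0,2,3
3,1,0,2
k=1  2,2,3,0
0,2,1,1
3,0,2,3
3,1,0,2
k=2  3,2,3,0
0,2,1,1
3,0,2,3
3,1,0,2
k=3  0,3,3,0
1,2,1,1
3,0,2,3
3,1,0,2
k=4  1,3,3,0
1,2,1,1
3,0,2,3
3,1,0,2
k=5  2,3,3,0
1,2,1,1
3,0,2,3
3,1,0,2
k=6  3,3,3,0
1,2,1,1
3,0,2,3
3,1,0,2
k=7  1,1,0,1
2,3,2,1
3,0,2,3
3,1,0,2
k=8  2,1,0,1
2,3,2,1
3,0,2,3
3,1,0,2
k=9  3,1,0,1
2,3,2,1
3,0,2,3
3,1,0,2
k=10  0,2,0,1
3,3,2,1
3,0,2,3
3,1,0,2

26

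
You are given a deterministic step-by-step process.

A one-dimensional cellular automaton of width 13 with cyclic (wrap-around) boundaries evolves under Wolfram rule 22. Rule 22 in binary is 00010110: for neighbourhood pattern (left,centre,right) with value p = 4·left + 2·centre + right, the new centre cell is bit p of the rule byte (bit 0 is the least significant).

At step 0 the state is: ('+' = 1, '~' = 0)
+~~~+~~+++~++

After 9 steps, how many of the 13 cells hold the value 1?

gen 0: +~~~+~~+++~++
gen 1: ~+~++++~~~~~~
gen 2: ++~~~~~+~~~~~
gen 3: ~~+~~~+++~~~+
gen 4: ++++~+~~~+~++
gen 5: ~~~~~++~++~~~
gen 6: ~~~~+~~~~~+~~
gen 7: ~~~+++~~~+++~
gen 8: ~~+~~~+~+~~~+
gen 9: ++++~++~++~++

10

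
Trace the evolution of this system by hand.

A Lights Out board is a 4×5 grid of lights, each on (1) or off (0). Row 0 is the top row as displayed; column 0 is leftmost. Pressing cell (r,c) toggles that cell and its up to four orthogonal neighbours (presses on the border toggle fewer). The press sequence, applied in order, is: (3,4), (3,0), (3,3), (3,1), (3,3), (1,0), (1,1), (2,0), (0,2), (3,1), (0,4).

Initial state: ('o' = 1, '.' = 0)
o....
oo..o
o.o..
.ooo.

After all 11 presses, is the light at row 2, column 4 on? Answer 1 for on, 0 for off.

1

0) o....
oo..o
o.o..
.ooo.
1) o....
oo..o
o.o.o
.oo.o
2) o....
oo..o
..o.o
o.o.o
3) o....
oo..o
..ooo
o..o.
4) o....
oo..o
.oooo
.ooo.
5) o....
oo..o
.oo.o
.o..o
6) .....
....o
ooo.o
.o..o
7) .o...
ooo.o
o.o.o
.o..o
8) .o...
.oo.o
.oo.o
oo..o
9) ..oo.
.o..o
.oo.o
oo..o
10) ..oo.
.o..o
..o.o
..o.o
11) ..o.o
.o...
..o.o
..o.o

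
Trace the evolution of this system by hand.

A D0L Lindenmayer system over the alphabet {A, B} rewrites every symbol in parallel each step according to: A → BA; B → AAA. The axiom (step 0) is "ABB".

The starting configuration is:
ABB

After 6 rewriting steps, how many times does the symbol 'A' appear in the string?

337

0) ABB
1) BAAAAAAA
2) AAABABABABABABABA
3) BABABAAAABAAAABAAAABAAAABAAAABAAAABAAAABA
4) AAABAAAABAAAABABABABAAAABABABABAAAABABABABAAAABABABABAAAABABABABAAAABABABABAAAABABABABAAAABA
5) BABABAAAABABABABAAAABABABABAAAABAAAABAAAABAAAABABABABAAAAB…AAAABAAAABAAAABAAAABABABABAAAABAAAABAAAABAAAABABABABAAAABA  (len 215)
6) AAABAAAABAAAABABABABAAAABAAAABAAAABAAAABABABABAAAABAAAABAA…ABABAAAABABABABAAAABABABABAAAABAAAABAAAABAAAABABABABAAAABA  (len 491)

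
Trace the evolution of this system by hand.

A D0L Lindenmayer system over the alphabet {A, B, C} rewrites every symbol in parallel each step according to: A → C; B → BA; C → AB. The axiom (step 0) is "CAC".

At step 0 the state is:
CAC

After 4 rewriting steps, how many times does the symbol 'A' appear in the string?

t=0: CAC
t=1: ABCAB
t=2: CBAABCBA
t=3: ABBACCBAABBAC
t=4: CBABACABABBACCBABACAB

8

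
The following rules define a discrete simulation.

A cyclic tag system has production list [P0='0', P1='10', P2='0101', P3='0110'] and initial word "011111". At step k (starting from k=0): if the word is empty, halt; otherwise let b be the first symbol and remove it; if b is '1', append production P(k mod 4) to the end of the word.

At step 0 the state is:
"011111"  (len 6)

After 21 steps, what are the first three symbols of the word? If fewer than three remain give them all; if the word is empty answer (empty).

011

[0] "011111"  (len 6)
[1] "11111"  (len 5)
[2] "111110"  (len 6)
[3] "111100101"  (len 9)
[4] "111001010110"  (len 12)
[5] "110010101100"  (len 12)
[6] "1001010110010"  (len 13)
[7] "0010101100100101"  (len 16)
[8] "010101100100101"  (len 15)
[9] "10101100100101"  (len 14)
[10] "010110010010110"  (len 15)
[11] "10110010010110"  (len 14)
[12] "01100100101100110"  (len 17)
[13] "1100100101100110"  (len 16)
[14] "10010010110011010"  (len 17)
[15] "00100101100110100101"  (len 20)
[16] "0100101100110100101"  (len 19)
[17] "100101100110100101"  (len 18)
[18] "0010110011010010110"  (len 19)
[19] "010110011010010110"  (len 18)
[20] "10110011010010110"  (len 17)
[21] "01100110100101100"  (len 17)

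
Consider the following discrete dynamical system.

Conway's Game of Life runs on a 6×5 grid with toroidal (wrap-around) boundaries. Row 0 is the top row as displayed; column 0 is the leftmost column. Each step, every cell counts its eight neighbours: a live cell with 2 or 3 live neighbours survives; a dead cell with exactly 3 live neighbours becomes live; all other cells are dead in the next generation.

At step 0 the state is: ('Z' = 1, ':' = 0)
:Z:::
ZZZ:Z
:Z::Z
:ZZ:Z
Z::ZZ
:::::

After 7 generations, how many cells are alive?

0) :Z:::
ZZZ:Z
:Z::Z
:ZZ:Z
Z::ZZ
:::::
1) :ZZ::
::ZZZ
::::Z
:ZZ::
ZZZZZ
Z:::Z
2) :ZZ::
ZZZ:Z
ZZ::Z
:::::
:::::
:::::
3) ::ZZ:
::::Z
::ZZZ
Z::::
:::::
:::::
4) :::Z:
::::Z
Z::ZZ
:::ZZ
:::::
:::::
5) :::::
Z::::
Z::::
Z::Z:
:::::
:::::
6) :::::
:::::
ZZ:::
::::Z
:::::
:::::
7) :::::
:::::
Z::::
Z::::
:::::
:::::

2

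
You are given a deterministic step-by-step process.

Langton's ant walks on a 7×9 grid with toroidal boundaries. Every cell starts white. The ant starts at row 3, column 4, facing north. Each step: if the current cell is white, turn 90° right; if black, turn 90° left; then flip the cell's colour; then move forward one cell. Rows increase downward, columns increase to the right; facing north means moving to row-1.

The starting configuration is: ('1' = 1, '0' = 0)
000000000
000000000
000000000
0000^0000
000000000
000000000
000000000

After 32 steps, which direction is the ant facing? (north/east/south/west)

south

t=0: 000000000
000000000
000000000
0000^0000
000000000
000000000
000000000
t=1: 000000000
000000000
000000000
00001>000
000000000
000000000
000000000
t=2: 000000000
000000000
000000000
000011000
00000v000
000000000
000000000
t=3: 000000000
000000000
000000000
000011000
0000<1000
000000000
000000000
t=4: 000000000
000000000
000000000
0000^1000
000011000
000000000
000000000
t=5: 000000000
000000000
000000000
000<01000
000011000
000000000
000000000
t=6: 000000000
000000000
000^00000
000101000
000011000
000000000
000000000
t=7: 000000000
000000000
0001>0000
000101000
000011000
000000000
000000000
t=8: 000000000
000000000
000110000
0001v1000
000011000
000000000
000000000
t=9: 000000000
000000000
000110000
000<11000
000011000
000000000
000000000
t=10: 000000000
000000000
000110000
000011000
000v11000
000000000
000000000
t=11: 000000000
000000000
000110000
000011000
00<111000
000000000
000000000
t=12: 000000000
000000000
000110000
00^011000
001111000
000000000
000000000
t=13: 000000000
000000000
000110000
001>11000
001111000
000000000
000000000
t=14: 000000000
000000000
000110000
001111000
001v11000
000000000
000000000
t=15: 000000000
000000000
000110000
001111000
0010>1000
000000000
000000000
t=16: 000000000
000000000
000110000
0011^1000
001001000
000000000
000000000
t=17: 000000000
000000000
000110000
001<01000
001001000
000000000
000000000
t=18: 000000000
000000000
000110000
001001000
001v01000
000000000
000000000
t=19: 000000000
000000000
000110000
001001000
00<101000
000000000
000000000
t=20: 000000000
000000000
000110000
001001000
000101000
00v000000
000000000
t=21: 000000000
000000000
000110000
001001000
000101000
0<1000000
000000000
t=22: 000000000
000000000
000110000
001001000
0^0101000
011000000
000000000
t=23: 000000000
000000000
000110000
001001000
01>101000
011000000
000000000
t=24: 000000000
000000000
000110000
001001000
011101000
01v000000
000000000
t=25: 000000000
000000000
000110000
001001000
011101000
010>00000
000000000
t=26: 000000000
000000000
000110000
001001000
011101000
010100000
000v00000
t=27: 000000000
000000000
000110000
001001000
011101000
010100000
00<100000
t=28: 000000000
000000000
000110000
001001000
011101000
01^100000
001100000
t=29: 000000000
000000000
000110000
001001000
011101000
011>00000
001100000
t=30: 000000000
000000000
000110000
001001000
011^01000
011000000
001100000
t=31: 000000000
000000000
000110000
001001000
01<001000
011000000
001100000
t=32: 000000000
000000000
000110000
001001000
010001000
01v000000
001100000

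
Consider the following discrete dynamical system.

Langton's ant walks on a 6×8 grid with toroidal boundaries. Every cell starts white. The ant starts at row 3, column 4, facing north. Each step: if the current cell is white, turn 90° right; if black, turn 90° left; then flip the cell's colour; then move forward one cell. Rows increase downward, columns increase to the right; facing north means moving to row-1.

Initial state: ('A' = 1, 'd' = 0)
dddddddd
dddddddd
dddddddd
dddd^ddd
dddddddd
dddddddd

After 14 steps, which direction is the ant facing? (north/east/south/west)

south

t=0: dddddddd
dddddddd
dddddddd
dddd^ddd
dddddddd
dddddddd
t=1: dddddddd
dddddddd
dddddddd
ddddA>dd
dddddddd
dddddddd
t=2: dddddddd
dddddddd
dddddddd
ddddAAdd
dddddvdd
dddddddd
t=3: dddddddd
dddddddd
dddddddd
ddddAAdd
dddd<Add
dddddddd
t=4: dddddddd
dddddddd
dddddddd
dddd^Add
ddddAAdd
dddddddd
t=5: dddddddd
dddddddd
dddddddd
ddd<dAdd
ddddAAdd
dddddddd
t=6: dddddddd
dddddddd
ddd^dddd
dddAdAdd
ddddAAdd
dddddddd
t=7: dddddddd
dddddddd
dddA>ddd
dddAdAdd
ddddAAdd
dddddddd
t=8: dddddddd
dddddddd
dddAAddd
dddAvAdd
ddddAAdd
dddddddd
t=9: dddddddd
dddddddd
dddAAddd
ddd<AAdd
ddddAAdd
dddddddd
t=10: dddddddd
dddddddd
dddAAddd
ddddAAdd
dddvAAdd
dddddddd
t=11: dddddddd
dddddddd
dddAAddd
ddddAAdd
dd<AAAdd
dddddddd
t=12: dddddddd
dddddddd
dddAAddd
dd^dAAdd
ddAAAAdd
dddddddd
t=13: dddddddd
dddddddd
dddAAddd
ddA>AAdd
ddAAAAdd
dddddddd
t=14: dddddddd
dddddddd
dddAAddd
ddAAAAdd
ddAvAAdd
dddddddd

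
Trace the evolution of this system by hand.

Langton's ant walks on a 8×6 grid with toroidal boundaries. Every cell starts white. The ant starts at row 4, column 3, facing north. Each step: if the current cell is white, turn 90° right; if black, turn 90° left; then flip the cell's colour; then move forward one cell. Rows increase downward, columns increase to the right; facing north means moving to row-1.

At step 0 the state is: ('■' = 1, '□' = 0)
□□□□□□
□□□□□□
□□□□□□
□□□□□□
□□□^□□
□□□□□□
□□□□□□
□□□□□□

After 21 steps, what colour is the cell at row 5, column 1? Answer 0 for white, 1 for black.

gen 0: □□□□□□
□□□□□□
□□□□□□
□□□□□□
□□□^□□
□□□□□□
□□□□□□
□□□□□□
gen 1: □□□□□□
□□□□□□
□□□□□□
□□□□□□
□□□■>□
□□□□□□
□□□□□□
□□□□□□
gen 2: □□□□□□
□□□□□□
□□□□□□
□□□□□□
□□□■■□
□□□□v□
□□□□□□
□□□□□□
gen 3: □□□□□□
□□□□□□
□□□□□□
□□□□□□
□□□■■□
□□□<■□
□□□□□□
□□□□□□
gen 4: □□□□□□
□□□□□□
□□□□□□
□□□□□□
□□□^■□
□□□■■□
□□□□□□
□□□□□□
gen 5: □□□□□□
□□□□□□
□□□□□□
□□□□□□
□□<□■□
□□□■■□
□□□□□□
□□□□□□
gen 6: □□□□□□
□□□□□□
□□□□□□
□□^□□□
□□■□■□
□□□■■□
□□□□□□
□□□□□□
gen 7: □□□□□□
□□□□□□
□□□□□□
□□■>□□
□□■□■□
□□□■■□
□□□□□□
□□□□□□
gen 8: □□□□□□
□□□□□□
□□□□□□
□□■■□□
□□■v■□
□□□■■□
□□□□□□
□□□□□□
gen 9: □□□□□□
□□□□□□
□□□□□□
□□■■□□
□□<■■□
□□□■■□
□□□□□□
□□□□□□
gen 10: □□□□□□
□□□□□□
□□□□□□
□□■■□□
□□□■■□
□□v■■□
□□□□□□
□□□□□□
gen 11: □□□□□□
□□□□□□
□□□□□□
□□■■□□
□□□■■□
□<■■■□
□□□□□□
□□□□□□
gen 12: □□□□□□
□□□□□□
□□□□□□
□□■■□□
□^□■■□
□■■■■□
□□□□□□
□□□□□□
gen 13: □□□□□□
□□□□□□
□□□□□□
□□■■□□
□■>■■□
□■■■■□
□□□□□□
□□□□□□
gen 14: □□□□□□
□□□□□□
□□□□□□
□□■■□□
□■■■■□
□■v■■□
□□□□□□
□□□□□□
gen 15: □□□□□□
□□□□□□
□□□□□□
□□■■□□
□■■■■□
□■□>■□
□□□□□□
□□□□□□
gen 16: □□□□□□
□□□□□□
□□□□□□
□□■■□□
□■■^■□
□■□□■□
□□□□□□
□□□□□□
gen 17: □□□□□□
□□□□□□
□□□□□□
□□■■□□
□■<□■□
□■□□■□
□□□□□□
□□□□□□
gen 18: □□□□□□
□□□□□□
□□□□□□
□□■■□□
□■□□■□
□■v□■□
□□□□□□
□□□□□□
gen 19: □□□□□□
□□□□□□
□□□□□□
□□■■□□
□■□□■□
□<■□■□
□□□□□□
□□□□□□
gen 20: □□□□□□
□□□□□□
□□□□□□
□□■■□□
□■□□■□
□□■□■□
□v□□□□
□□□□□□
gen 21: □□□□□□
□□□□□□
□□□□□□
□□■■□□
□■□□■□
□□■□■□
<■□□□□
□□□□□□

0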